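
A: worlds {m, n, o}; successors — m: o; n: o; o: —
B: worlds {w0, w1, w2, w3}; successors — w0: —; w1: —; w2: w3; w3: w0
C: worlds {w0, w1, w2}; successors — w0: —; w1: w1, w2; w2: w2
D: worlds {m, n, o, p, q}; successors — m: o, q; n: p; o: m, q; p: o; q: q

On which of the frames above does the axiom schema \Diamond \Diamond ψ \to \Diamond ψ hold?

Frame correspondent (Sahlqvist): \forall x \forall y \forall z (Rxy \wedge Ryz \to Rxz) — i.e. transitivity.
A: holds.
B: fails — Rw2w3 and Rw3w0 but not Rw2w0.
C: holds.
D: fails — Rom and Rmo but not Roo.

A, C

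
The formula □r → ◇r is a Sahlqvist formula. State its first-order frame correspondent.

Suppose □r→◇r is valid. At any x set V(r)=W. Then □r at x, so ◇r at x, so x has a successor.
The converse is a direct semantic check.
So the correspondent is seriality.

Seriality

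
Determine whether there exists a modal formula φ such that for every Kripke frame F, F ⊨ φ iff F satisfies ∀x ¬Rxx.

No — not modally definable

If a class were modally definable it would be closed under surjective bounded morphisms (Goldblatt–Thomason).
The 4-cycle (worlds s,t,u,v with s→t→u→v→s) is irreflexive, and the map sending every world to a single reflexive point • is a surjective bounded morphism (forth: every edge maps to (•,•); back: every world has a successor). So any modal formula valid on the 4-cycle is also valid on the reflexive point, which is not irreflexive.
So the class is not modally definable.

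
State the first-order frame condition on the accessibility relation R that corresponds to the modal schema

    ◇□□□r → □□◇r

∀x ∀y ∀z ((xRy ∧ xR²z) → ∃w (yR³w ∧ zRw))

This is a Sahlqvist (Geach-type) schema ◇^1□^3r → □^2◇^1r.
Minimal-valuation argument: fix x; take any y with xR^1y and any z with xR^2z. Set V(r) to the set of worlds R-reachable from y in exactly 3 steps. Then □^3r holds at y, so the antecedent holds at x; validity forces ◇^1r at z, giving a w with zR^1w and yR^3w.
First-order correspondent: ∀x ∀y ∀z ((xRy ∧ xR²z) → ∃w (yR³w ∧ zRw)).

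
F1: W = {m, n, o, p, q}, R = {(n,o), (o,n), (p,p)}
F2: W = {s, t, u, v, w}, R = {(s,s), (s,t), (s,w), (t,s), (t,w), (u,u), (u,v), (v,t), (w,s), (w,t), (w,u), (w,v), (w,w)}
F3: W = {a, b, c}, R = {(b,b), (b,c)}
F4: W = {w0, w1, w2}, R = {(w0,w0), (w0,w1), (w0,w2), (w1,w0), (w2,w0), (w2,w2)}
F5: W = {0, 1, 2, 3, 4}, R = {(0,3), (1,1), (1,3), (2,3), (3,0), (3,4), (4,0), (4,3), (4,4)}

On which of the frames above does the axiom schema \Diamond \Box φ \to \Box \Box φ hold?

F1

The schema corresponds to a generalized confluence (Geach) condition: \forall x \forall y \forall z ((xRy \wedge x R^2 z) \to \exists w (yRw \wedge z = w)).
F1: ✓.
F2: fails — sRs, sR²u but no w* with sRw* and u=w*.
F3: fails — bRc, bR²b but no w with cRw and b=w.
F4: fails — w0Rw1, w0R²w1 but no w with w1Rw and w1=w.
F5: fails — 1R1, 1R²0 but no w with 1Rw and 0=w.
Valid on: F1.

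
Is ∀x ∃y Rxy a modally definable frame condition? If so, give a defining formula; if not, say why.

Yes — defined by □q → ◇q

This is a Sahlqvist condition; the D axiom □q → ◇q defines it.
Suppose □q→◇q is valid. At any x set V(q)=W. Then □q at x, so ◇q at x, so x has a successor.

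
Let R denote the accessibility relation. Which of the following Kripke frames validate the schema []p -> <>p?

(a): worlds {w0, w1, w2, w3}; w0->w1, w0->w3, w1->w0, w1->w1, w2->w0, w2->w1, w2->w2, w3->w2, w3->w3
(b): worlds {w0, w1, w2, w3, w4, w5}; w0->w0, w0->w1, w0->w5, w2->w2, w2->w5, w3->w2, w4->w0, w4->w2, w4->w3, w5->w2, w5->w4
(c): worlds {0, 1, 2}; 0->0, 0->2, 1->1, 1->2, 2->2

This is the axiom for seriality; its first-order frame correspondent is forall x exists y Rxy.
(a): holds.
(b): fails — world w1 has no successor.
(c): holds.
Valid on: (a), (c).

(a), (c)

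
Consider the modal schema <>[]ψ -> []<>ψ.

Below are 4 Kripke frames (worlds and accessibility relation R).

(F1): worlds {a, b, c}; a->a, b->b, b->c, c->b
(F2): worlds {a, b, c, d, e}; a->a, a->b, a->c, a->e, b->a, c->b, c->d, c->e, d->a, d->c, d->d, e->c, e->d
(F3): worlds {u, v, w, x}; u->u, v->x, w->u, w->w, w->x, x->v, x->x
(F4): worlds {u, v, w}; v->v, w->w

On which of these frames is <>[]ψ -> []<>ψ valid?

(F1), (F4)

This is the axiom for convergence; its first-order frame correspondent is forall x forall y forall z (Rxy & Rxz -> exists w (Ryw & Rzw)).
(F1): holds.
(F2): fails — Rab and Rae but b and e have no common successor.
(F3): fails — Rwu and Rwx but u and x have no common successor.
(F4): holds.
Valid on: (F1), (F4).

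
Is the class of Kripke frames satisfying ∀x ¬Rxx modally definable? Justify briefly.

If a class were modally definable it would be closed under surjective bounded morphisms (Goldblatt–Thomason).
The 3-cycle (worlds 0,1,2 with 0→1→2→0) is irreflexive, and the map sending every world to a single reflexive point • is a surjective bounded morphism (forth: every edge maps to (•,•); back: every world has a successor). So any modal formula valid on the 3-cycle is also valid on the reflexive point, which is not irreflexive.
So no modal formula (or set of formulas) defines exactly the irreflexive frames.

Not modally definable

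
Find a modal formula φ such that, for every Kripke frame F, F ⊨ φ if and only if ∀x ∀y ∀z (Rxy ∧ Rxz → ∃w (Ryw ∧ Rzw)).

◇□p → □◇p

A defining formula is ◇□p → □◇p (the .2 axiom).
Suppose ◇□p→□◇p is valid. Take Rxy, Rxz and set V(p)={w : Ryw}. Then □p at y so ◇□p at x, so □◇p at x, so ◇p at z, giving w with Rzw and Ryw.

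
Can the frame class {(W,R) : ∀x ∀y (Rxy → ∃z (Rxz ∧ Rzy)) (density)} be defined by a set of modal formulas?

The condition is density. A defining modal formula is □□p → □p.
Suppose □□p→□p is valid. Take Rxy and set V(p)={w : xR²w}. Then □□p at x, so □p at x, so p at y, i.e. ∃z(Rxz∧Rzy).

Yes — defined by □□p → □p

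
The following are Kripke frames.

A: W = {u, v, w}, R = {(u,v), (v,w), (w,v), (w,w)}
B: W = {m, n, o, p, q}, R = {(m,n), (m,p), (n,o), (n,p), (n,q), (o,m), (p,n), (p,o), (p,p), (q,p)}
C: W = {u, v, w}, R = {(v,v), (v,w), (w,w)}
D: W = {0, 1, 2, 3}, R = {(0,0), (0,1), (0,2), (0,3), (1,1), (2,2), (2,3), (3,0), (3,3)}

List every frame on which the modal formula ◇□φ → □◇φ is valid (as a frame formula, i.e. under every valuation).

The schema corresponds to convergence: ∀x ∀y ∀z (Rxy ∧ Rxz → ∃w (Ryw ∧ Rzw)).
A: holds.
B: fails — Rno and Rnq but o and q have no common successor.
C: holds.
D: fails — R02 and R01 but 2 and 1 have no common successor.

A, C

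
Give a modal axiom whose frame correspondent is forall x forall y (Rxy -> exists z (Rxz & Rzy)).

A defining formula is □□r → □r (the C4 axiom).
Suppose □□r→□r is valid. Take Rxy and set V(r)={w : xR²w}. Then □□r at x, so □r at x, so r at y, i.e. ∃z(Rxz∧Rzy).

□□r → □r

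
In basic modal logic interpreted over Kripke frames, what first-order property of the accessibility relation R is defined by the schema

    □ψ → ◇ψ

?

Suppose □ψ→◇ψ is valid. At any x set V(ψ)=W. Then □ψ at x, so ◇ψ at x, so x has a successor.
Conversely, any frame satisfying ∀x ∃y Rxy validates the schema.
Frame condition: ∀x ∃y Rxy.

seriality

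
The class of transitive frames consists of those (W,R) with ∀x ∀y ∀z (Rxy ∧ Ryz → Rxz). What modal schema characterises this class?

This is transitivity; the standard corresponding axiom is 4: □s → □□s.
Suppose □s→□□s is valid. Take Rxy, Ryz and set V(s)={w : Rxw}. Then □s at x, so □□s at x, so □s at y, so s at z, i.e. Rxz.

□s → □□s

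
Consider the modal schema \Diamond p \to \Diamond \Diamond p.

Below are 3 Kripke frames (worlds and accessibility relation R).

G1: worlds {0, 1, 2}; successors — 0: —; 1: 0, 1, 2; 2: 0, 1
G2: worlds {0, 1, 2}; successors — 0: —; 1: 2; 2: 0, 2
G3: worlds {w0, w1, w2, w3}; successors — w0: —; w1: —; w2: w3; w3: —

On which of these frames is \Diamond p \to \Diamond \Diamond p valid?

Frame correspondent (Sahlqvist): \forall x \forall y (xRy \to \exists w (y = w \wedge x R^2 w)) — i.e. a generalized confluence (Geach) condition.
G1: ✓.
G2: ✓.
G3: fails — w2Rw3 but no w with w3=w and w2R²w.

G1, G2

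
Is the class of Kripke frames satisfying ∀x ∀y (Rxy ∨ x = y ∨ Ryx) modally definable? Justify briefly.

Modal frame validity is preserved under disjoint unions.
Take 3 disjoint single-world reflexive frames: each is trivially connected, but their disjoint union has 3 worlds with no edge between distinct components, so it is not connected.
Hence connectedness of R is not modally definable.

Not definable by any modal formula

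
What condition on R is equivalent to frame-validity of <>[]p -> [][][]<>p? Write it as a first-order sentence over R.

forall x forall y forall z ((xRy & x R^3 z) -> exists w (yRw & zRw))

This is a Sahlqvist (Geach-type) schema ◇^1□^1p → □^3◇^1p.
First-order correspondent: forall x forall y forall z ((xRy & x R^3 z) -> exists w (yRw & zRw)).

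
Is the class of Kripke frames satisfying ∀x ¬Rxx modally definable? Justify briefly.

If a class were modally definable it would be closed under surjective bounded morphisms (Goldblatt–Thomason).
The 3-cycle (worlds s,t,u with s→t→u→s) is irreflexive, and the map sending every world to a single reflexive point • is a surjective bounded morphism (forth: every edge maps to (•,•); back: every world has a successor). So any modal formula valid on the 3-cycle is also valid on the reflexive point, which is not irreflexive.
So the class is not modally definable.

Not definable by any modal formula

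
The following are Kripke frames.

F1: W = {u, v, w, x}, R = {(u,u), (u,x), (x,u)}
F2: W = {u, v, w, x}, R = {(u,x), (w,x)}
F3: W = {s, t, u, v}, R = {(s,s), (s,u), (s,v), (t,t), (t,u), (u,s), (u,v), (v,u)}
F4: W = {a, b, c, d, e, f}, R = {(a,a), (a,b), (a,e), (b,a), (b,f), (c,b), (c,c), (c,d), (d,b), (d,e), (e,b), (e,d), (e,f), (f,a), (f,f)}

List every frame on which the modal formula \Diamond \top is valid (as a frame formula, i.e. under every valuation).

F3, F4

This is the axiom for seriality; its first-order frame correspondent is \forall x \exists y Rxy.
F1: fails — world v has no successor.
F2: fails — world v has no successor.
F3: satisfies the condition.
F4: satisfies the condition.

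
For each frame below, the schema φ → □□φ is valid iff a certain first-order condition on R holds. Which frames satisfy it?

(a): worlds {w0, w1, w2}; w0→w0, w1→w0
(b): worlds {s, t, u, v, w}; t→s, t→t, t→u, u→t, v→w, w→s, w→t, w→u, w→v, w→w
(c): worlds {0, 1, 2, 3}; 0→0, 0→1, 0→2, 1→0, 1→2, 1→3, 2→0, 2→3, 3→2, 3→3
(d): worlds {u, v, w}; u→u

Frame correspondent (Sahlqvist): ∀x ∀z (xR²z → ∃w (x = w ∧ z = w)) — i.e. a generalized confluence (Geach) condition.
(a): fails — w1R²w0 but w1 ≠ w0.
(b): fails — tR²s but t ≠ s.
(c): fails — 0R²1 but 0 ≠ 1.
(d): ✓.
Valid on: (d).

(d)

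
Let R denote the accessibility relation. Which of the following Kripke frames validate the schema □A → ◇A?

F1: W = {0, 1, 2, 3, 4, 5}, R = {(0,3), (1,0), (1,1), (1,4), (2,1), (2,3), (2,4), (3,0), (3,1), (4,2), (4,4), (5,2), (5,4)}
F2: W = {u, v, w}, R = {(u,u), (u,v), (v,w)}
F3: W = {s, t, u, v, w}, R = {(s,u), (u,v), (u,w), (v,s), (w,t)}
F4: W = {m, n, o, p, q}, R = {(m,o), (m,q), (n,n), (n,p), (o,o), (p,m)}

This is the axiom for seriality; its first-order frame correspondent is ∀x ∃y Rxy.
F1: holds.
F2: fails — world w has no successor.
F3: fails — world t has no successor.
F4: fails — world q has no successor.

F1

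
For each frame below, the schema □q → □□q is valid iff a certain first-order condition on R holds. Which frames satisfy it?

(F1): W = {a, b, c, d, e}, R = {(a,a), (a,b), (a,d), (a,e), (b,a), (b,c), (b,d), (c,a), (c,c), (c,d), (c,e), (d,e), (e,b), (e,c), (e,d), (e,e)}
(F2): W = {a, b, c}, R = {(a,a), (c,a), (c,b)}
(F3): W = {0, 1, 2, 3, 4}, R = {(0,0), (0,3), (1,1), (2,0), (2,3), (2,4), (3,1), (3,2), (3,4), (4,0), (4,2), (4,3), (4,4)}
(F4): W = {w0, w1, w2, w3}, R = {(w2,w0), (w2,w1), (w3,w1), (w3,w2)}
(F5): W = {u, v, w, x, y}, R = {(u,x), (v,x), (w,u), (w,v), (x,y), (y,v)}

(F2)

Frame correspondent (Sahlqvist): ∀x ∀y ∀z (Rxy ∧ Ryz → Rxz) — i.e. transitivity.
(F1): fails — Rbc and Rce but not Rbe.
(F2): holds.
(F3): fails — R34 and R43 but not R33.
(F4): fails — Rw3w2 and Rw2w0 but not Rw3w0.
(F5): fails — Rwu and Rux but not Rwx.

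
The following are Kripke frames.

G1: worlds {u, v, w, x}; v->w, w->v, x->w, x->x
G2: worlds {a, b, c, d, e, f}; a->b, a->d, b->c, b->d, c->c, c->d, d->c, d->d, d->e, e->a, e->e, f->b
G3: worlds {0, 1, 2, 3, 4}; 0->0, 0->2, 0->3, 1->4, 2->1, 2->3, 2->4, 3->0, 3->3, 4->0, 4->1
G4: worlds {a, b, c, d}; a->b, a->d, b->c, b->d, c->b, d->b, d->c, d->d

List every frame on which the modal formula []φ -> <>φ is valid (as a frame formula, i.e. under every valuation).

G2, G3, G4

The schema corresponds to seriality: forall x exists y Rxy.
G1: fails — world u has no successor.
G2: condition met.
G3: condition met.
G4: condition met.
Valid on: G2, G3, G4.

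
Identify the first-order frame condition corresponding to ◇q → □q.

Suppose ◇q→□q is valid. Take Rxy, Rxz and set V(q)={y}. Then ◇q at x, so □q at x, so q at z, i.e. z=y.

partial functionality: ∀x ∀y ∀z (Rxy ∧ Rxz → y = z)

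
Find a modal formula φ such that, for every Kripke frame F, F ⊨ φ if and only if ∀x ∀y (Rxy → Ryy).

A defining formula is □(□ψ → ψ) (the T□ axiom).
Suppose □(□ψ→ψ) is valid. Take Rxy and set V(ψ)={w : Ryw}. Then at y, □ψ holds; since □(□ψ→ψ) at x, □ψ→ψ at y, so ψ at y, i.e. Ryy.

□(□ψ → ψ)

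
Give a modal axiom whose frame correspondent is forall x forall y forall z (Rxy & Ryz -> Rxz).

This is transitivity; the standard corresponding axiom is 4: □p → □□p.
Suppose □p→□□p is valid. Take Rxy, Ryz and set V(p)={w : Rxw}. Then □p at x, so □□p at x, so □p at y, so p at z, i.e. Rxz.

□p → □□p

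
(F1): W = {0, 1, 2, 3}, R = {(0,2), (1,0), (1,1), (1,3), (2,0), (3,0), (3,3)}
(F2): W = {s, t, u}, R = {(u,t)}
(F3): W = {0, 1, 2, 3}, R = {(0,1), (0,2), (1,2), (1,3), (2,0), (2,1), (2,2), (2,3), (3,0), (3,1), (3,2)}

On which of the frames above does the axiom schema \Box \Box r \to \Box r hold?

The schema corresponds to density: \forall x \forall y (Rxy \to \exists z (Rxz \wedge Rzy)).
(F1): fails — R02 but no z with R0z and Rz2.
(F2): fails — Rut but no z with Ruz and Rzt.
(F3): holds.

(F3)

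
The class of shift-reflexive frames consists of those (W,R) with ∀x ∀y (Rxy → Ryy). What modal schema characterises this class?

The condition is shift-reflexivity. The T□ schema □(□q → q) defines it.
Suppose □(□q→q) is valid. Take Rxy and set V(q)={w : Ryw}. Then at y, □q holds; since □(□q→q) at x, □q→q at y, so q at y, i.e. Ryy.

□(□q → q)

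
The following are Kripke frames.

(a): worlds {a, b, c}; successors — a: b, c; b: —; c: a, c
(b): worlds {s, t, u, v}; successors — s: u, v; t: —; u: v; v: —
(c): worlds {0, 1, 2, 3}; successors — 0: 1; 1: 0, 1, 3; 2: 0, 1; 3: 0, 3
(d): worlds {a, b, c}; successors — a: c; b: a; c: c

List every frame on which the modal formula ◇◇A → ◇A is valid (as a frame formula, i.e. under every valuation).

The schema corresponds to transitivity: ∀x ∀y ∀z (Rxy ∧ Ryz → Rxz).
(a): fails — Rac and Rca but not Raa.
(b): holds.
(c): fails — R01 and R10 but not R00.
(d): fails — Rba and Rac but not Rbc.

(b)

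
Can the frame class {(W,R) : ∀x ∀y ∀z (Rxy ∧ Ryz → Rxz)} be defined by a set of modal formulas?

Yes — defined by □r → □□r

Yes: it is transitivity, defined by the 4 schema □r → □□r.
Suppose □r→□□r is valid. Take Rxy, Ryz and set V(r)={w : Rxw}. Then □r at x, so □□r at x, so □r at y, so r at z, i.e. Rxz.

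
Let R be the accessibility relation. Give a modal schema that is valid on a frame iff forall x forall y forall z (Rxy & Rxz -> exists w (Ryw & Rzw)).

The condition is convergence. The .2 schema ◇□p → □◇p defines it.

◇□p → □◇p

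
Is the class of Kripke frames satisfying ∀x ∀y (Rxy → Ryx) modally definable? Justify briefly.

The condition is symmetry. A defining modal formula is q → □◇q.

Yes — defined by q → □◇q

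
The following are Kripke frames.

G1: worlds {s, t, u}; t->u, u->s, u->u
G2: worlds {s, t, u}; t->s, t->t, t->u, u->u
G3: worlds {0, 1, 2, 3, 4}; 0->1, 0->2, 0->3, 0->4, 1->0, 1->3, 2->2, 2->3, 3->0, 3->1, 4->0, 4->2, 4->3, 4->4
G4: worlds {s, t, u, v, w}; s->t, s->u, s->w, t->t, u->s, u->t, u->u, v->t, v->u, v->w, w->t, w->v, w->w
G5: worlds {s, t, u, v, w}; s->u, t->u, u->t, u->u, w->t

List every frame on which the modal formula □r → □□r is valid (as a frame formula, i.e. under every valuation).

This is the axiom for transitivity; its first-order frame correspondent is ∀x ∀y ∀z (Rxy ∧ Ryz → Rxz).
G1: fails — Rtu and Rus but not Rts.
G2: holds.
G3: fails — R10 and R02 but not R12.
G4: fails — Rus and Rsw but not Ruw.
G5: fails — Rwt and Rtu but not Rwu.

G2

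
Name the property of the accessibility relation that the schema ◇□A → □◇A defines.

convergence

Suppose ◇□A→□◇A is valid. Take Rxy, Rxz and set V(A)={w : Ryw}. Then □A at y so ◇□A at x, so □◇A at x, so ◇A at z, giving w with Rzw and Ryw.
Conversely, any frame satisfying ∀x ∀y ∀z (Rxy ∧ Rxz → ∃w (Ryw ∧ Rzw)) validates the schema.
Frame condition: ∀x ∀y ∀z (Rxy ∧ Rxz → ∃w (Ryw ∧ Rzw)).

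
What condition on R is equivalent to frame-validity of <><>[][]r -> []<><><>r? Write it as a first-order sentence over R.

This is a Sahlqvist (Geach-type) schema ◇^2□^2r → □^1◇^3r.
First-order correspondent: forall x forall y forall z ((x R^2 y & xRz) -> exists w (y R^2 w & z R^3 w)).

forall x forall y forall z ((x R^2 y & xRz) -> exists w (y R^2 w & z R^3 w))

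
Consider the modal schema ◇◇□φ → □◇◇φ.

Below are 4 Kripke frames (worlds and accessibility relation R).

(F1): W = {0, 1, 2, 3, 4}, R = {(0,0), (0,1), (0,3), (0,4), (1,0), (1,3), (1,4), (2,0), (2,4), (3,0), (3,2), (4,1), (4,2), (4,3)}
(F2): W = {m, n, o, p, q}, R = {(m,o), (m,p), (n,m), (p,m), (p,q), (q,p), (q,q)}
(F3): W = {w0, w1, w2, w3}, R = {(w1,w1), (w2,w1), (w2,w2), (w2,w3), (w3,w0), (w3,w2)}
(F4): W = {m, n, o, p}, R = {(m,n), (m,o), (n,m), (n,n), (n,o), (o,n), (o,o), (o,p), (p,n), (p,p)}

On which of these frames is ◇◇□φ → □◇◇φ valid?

(F1), (F4)

This is the axiom for a generalized confluence (Geach) condition; its first-order frame correspondent is ∀x ∀y ∀z ((xR²y ∧ xRz) → ∃w (yRw ∧ zR²w)).
(F1): ✓.
(F2): fails — mR²m, mRo but no w with mRw and oR²w.
(F3): fails — w2R²w0, w2Rw1 but no w with w0Rw and w1R²w.
(F4): ✓.
Valid on: (F1), (F4).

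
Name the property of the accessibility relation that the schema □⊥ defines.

emptiness of R: ∀x ∀y ¬Rxy

□⊥ is valid iff no world has any successor (otherwise □⊥ fails at any world with one).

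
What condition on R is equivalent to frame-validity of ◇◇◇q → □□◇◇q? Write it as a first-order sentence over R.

∀x ∀y ∀z ((xR³y ∧ xR²z) → ∃w (y = w ∧ zR²w))

This is a Sahlqvist (Geach-type) schema ◇^3□^0q → □^2◇^2q.
Minimal-valuation argument: fix x; take any y with xR^3y and any z with xR^2z. Set V(q) to the set of worlds R-reachable from y in exactly 0 steps. Then □^0q holds at y, so the antecedent holds at x; validity forces ◇^2q at z, giving a w with zR^2w and yR^0w.
First-order correspondent: ∀x ∀y ∀z ((xR³y ∧ xR²z) → ∃w (y = w ∧ zR²w)).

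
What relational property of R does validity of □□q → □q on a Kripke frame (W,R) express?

Density

Suppose □□q→□q is valid. Take Rxy and set V(q)={w : xR²w}. Then □□q at x, so □q at x, so q at y, i.e. ∃z(Rxz∧Rzy).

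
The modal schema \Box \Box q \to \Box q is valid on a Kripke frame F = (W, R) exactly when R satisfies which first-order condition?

This is the C4 axiom.
It corresponds to density: \forall x \forall y (Rxy \to \exists z (Rxz \wedge Rzy)).

density: \forall x \forall y (Rxy \to \exists z (Rxz \wedge Rzy))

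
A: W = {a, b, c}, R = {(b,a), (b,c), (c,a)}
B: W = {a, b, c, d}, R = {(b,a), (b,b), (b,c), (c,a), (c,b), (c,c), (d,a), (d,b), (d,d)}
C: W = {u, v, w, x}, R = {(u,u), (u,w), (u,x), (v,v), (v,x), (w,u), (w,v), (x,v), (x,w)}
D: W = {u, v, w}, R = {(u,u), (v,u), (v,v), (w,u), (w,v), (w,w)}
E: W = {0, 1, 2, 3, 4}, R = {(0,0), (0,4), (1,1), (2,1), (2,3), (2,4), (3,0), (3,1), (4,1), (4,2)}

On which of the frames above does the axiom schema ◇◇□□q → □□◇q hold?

This is the axiom for a generalized confluence (Geach) condition; its first-order frame correspondent is ∀x ∀y ∀z ((xR²y ∧ xR²z) → ∃w (yR²w ∧ zRw)).
A: fails — bR²a, bR²a but no w with aR²w and aRw.
B: fails — bR²a, bR²a but no w with aR²w and aRw.
C: holds.
D: holds.
E: fails — 0R²1, 0R²0 but no w with 1R²w and 0Rw.
Valid on: C, D.

C, D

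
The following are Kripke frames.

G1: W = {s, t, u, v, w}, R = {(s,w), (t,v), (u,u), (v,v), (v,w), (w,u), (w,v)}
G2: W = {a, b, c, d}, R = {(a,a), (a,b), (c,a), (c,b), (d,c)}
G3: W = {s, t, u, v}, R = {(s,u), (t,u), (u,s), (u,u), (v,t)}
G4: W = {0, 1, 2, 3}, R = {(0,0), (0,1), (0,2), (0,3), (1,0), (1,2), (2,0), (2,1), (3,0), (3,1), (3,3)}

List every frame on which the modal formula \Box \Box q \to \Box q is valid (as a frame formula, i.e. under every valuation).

G4

The schema corresponds to density: \forall x \forall y (Rxy \to \exists z (Rxz \wedge Rzy)).
G1: fails — Rsw but no z with Rsz and Rzw.
G2: fails — Rdc but no z with Rdz and Rzc.
G3: fails — Rvt but no z with Rvz and Rzt.
G4: condition met.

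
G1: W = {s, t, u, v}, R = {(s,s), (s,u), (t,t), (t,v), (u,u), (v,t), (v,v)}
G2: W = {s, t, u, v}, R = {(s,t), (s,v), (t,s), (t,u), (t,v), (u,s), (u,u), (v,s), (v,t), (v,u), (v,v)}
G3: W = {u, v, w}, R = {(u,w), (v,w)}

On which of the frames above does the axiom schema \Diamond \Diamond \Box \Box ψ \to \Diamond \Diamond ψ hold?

G1, G2, G3

This is the axiom for a generalized confluence (Geach) condition; its first-order frame correspondent is \forall x \forall y (x R^2 y \to \exists w (y R^2 w \wedge x R^2 w)).
G1: satisfies the condition.
G2: satisfies the condition.
G3: satisfies the condition.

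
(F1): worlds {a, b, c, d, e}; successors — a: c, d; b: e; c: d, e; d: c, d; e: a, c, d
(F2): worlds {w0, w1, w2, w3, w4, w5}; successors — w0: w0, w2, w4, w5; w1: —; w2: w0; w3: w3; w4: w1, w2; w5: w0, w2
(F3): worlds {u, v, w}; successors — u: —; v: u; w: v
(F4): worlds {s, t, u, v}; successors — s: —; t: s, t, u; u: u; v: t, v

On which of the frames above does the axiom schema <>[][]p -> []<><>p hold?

This is the axiom for a generalized confluence (Geach) condition; its first-order frame correspondent is forall x forall y forall z ((xRy & xRz) -> exists w (y R^2 w & z R^2 w)).
(F1): satisfies the condition.
(F2): fails — w4Rw1, w4Rw1 but no w with w1R²w and w1R²w.
(F3): fails — vRu, vRu but no t with uR²t and uR²t.
(F4): fails — tRs, tRs but no w with sR²w and sR²w.
Valid on: (F1).

(F1)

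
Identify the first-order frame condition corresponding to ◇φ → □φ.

Partial functionality

This is the CD axiom.
Its frame correspondent is partial functionality — ∀x ∀y ∀z (Rxy ∧ Rxz → y = z).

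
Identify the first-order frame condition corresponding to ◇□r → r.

Symmetry

This is frame-equivalent to r → □◇r (substitute ¬r for r and contrapose).
Suppose r→□◇r is valid. Take Rxy and set V(r)={x}. Then r at x, so □◇r at x, so ◇r at y, so some z with Ryz has r; z=x, i.e. Ryx.
Conversely, any frame satisfying ∀x ∀y (Rxy → Ryx) validates the schema.
So the correspondent is symmetry.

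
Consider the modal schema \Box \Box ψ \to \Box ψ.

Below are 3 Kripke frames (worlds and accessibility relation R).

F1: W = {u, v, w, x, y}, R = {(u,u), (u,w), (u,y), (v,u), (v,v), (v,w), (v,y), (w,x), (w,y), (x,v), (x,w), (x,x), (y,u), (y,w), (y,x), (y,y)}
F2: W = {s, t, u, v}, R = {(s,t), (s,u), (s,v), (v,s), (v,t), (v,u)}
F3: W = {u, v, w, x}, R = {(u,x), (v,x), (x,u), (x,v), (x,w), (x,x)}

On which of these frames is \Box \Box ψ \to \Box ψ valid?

This is the axiom for density; its first-order frame correspondent is \forall x \forall y (Rxy \to \exists z (Rxz \wedge Rzy)).
F1: satisfies the condition.
F2: fails — Rvs but no z with Rvz and Rzs.
F3: satisfies the condition.
Valid on: F1, F3.

F1, F3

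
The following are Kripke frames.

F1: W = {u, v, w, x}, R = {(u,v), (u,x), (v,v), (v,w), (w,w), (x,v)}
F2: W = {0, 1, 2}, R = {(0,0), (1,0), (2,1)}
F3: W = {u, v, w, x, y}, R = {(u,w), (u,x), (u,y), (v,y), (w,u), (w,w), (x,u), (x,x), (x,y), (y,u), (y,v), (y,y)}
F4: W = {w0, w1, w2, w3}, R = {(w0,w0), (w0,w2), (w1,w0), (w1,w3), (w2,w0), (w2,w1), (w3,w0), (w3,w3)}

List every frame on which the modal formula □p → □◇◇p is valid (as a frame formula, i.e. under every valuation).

F1, F3, F4

Frame correspondent (Sahlqvist): ∀x ∀z (xRz → ∃w (xRw ∧ zR²w)) — i.e. a generalized confluence (Geach) condition.
F1: condition met.
F2: fails — 2R1 but no w with 2Rw and 1R²w.
F3: condition met.
F4: condition met.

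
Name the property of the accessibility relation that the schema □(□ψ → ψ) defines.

shift-reflexivity: ∀x ∀y (Rxy → Ryy)

Suppose □(□ψ→ψ) is valid. Take Rxy and set V(ψ)={w : Ryw}. Then at y, □ψ holds; since □(□ψ→ψ) at x, □ψ→ψ at y, so ψ at y, i.e. Ryy.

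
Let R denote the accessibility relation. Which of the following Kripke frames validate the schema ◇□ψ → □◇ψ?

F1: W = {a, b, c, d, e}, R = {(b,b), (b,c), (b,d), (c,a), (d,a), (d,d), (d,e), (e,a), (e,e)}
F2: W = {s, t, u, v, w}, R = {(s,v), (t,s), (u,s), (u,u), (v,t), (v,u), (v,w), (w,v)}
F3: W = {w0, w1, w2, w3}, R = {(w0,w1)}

The schema corresponds to convergence: ∀x ∀y ∀z (Rxy ∧ Rxz → ∃w (Ryw ∧ Rzw)).
F1: fails — Rbc and Rbb but c and b have no common successor.
F2: fails — Ruu and Rus but u and s have no common successor.
F3: fails — Rw0w1 and Rw0w1 but w1 and w1 have no common successor.

none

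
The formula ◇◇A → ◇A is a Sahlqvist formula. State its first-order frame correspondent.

Replacing A by ¬A and contraposing gives the equivalent schema □A → □□A.
Suppose □A→□□A is valid. Take Rxy, Ryz and set V(A)={w : Rxw}. Then □A at x, so □□A at x, so □A at y, so A at z, i.e. Rxz.

Transitivity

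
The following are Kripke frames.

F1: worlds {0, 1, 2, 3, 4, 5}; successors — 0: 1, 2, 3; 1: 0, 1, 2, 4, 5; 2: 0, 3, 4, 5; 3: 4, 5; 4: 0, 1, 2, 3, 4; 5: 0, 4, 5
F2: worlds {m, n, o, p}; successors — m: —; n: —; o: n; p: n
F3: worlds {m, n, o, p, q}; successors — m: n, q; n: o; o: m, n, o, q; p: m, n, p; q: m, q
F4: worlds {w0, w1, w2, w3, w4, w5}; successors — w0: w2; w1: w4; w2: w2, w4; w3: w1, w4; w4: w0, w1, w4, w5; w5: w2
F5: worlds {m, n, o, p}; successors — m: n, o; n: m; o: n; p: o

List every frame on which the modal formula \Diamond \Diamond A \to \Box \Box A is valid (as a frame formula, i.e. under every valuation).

The schema corresponds to a generalized confluence (Geach) condition: \forall x \forall y \forall z ((x R^2 y \wedge x R^2 z) \to \exists w (y = w \wedge z = w)).
F1: fails — 0R²0, 0R²1 but 0 ≠ 1.
F2: satisfies the condition.
F3: fails — mR²m, mR²o but m ≠ o.
F4: fails — w0R²w2, w0R²w4 but w2 ≠ w4.
F5: fails — mR²m, mR²n but m ≠ n.
Valid on: F2.

F2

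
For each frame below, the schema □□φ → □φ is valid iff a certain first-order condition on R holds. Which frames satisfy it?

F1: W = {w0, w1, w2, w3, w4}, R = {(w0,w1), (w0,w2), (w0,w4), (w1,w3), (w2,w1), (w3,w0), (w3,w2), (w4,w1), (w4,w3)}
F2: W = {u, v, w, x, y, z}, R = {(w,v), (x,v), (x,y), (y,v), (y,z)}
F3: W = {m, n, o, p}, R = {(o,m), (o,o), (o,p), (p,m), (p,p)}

F3

Frame correspondent (Sahlqvist): ∀x ∀y (Rxy → ∃z (Rxz ∧ Rzy)) — i.e. density.
F1: fails — Rw0w4 but no z with Rw0z and Rzw4.
F2: fails — Ryv but no t with Ryt and Rtv.
F3: condition met.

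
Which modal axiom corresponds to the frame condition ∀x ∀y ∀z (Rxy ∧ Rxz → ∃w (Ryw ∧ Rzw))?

◇□r → □◇r

A defining formula is ◇□r → □◇r (the .2 axiom).
Suppose ◇□r→□◇r is valid. Take Rxy, Rxz and set V(r)={w : Ryw}. Then □r at y so ◇□r at x, so □◇r at x, so ◇r at z, giving w with Rzw and Ryw.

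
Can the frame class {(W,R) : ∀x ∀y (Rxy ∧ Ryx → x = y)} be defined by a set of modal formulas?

Any modally definable frame class is closed under surjective bounded morphisms.
The 4-cycle (worlds a,b,c,d with a→b→c→d→a) is antisymmetric. Sending even-indexed worlds to • and odd-indexed worlds to ∘ is a surjective bounded morphism onto the two-world frame with •↔∘, which is not antisymmetric.
So no modal formula (or set of formulas) defines exactly the antisymmetric frames.

Not modally definable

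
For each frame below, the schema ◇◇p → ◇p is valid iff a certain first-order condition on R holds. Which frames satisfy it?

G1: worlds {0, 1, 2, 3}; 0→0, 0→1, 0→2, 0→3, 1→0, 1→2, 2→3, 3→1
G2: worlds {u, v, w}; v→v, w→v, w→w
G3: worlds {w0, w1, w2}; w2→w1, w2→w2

This is the axiom for transitivity; its first-order frame correspondent is ∀x ∀y ∀z (Rxy ∧ Ryz → Rxz).
G1: fails — R10 and R01 but not R11.
G2: ✓.
G3: ✓.
Valid on: G2, G3.

G2, G3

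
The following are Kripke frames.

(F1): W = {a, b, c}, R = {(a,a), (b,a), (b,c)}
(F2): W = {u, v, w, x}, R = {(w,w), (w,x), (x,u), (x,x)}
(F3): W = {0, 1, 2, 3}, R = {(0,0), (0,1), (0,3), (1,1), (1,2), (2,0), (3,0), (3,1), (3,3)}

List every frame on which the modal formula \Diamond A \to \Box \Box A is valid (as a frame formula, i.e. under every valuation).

none

The schema corresponds to a generalized confluence (Geach) condition: \forall x \forall y \forall z ((xRy \wedge x R^2 z) \to \exists w (y = w \wedge z = w)).
(F1): fails — bRc, bR²a but c ≠ a.
(F2): fails — wRw, wR²u but w ≠ u.
(F3): fails — 0R0, 0R²1 but 0 ≠ 1.
Valid on no frame.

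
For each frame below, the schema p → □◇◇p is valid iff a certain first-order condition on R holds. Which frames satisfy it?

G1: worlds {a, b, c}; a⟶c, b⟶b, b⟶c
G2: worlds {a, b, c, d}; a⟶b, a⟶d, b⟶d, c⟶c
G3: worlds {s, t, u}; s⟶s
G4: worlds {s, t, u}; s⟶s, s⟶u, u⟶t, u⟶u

This is the axiom for a generalized confluence (Geach) condition; its first-order frame correspondent is ∀x ∀z (xRz → ∃w (x = w ∧ zR²w)).
G1: fails — aRc but no w with a=w and cR²w.
G2: fails — aRb but no w with a=w and bR²w.
G3: holds.
G4: fails — sRu but no w with s=w and uR²w.
Valid on: G3.

G3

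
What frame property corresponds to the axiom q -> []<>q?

Suppose q→□◇q is valid. Take Rxy and set V(q)={x}. Then q at x, so □◇q at x, so ◇q at y, so some z with Ryz has q; z=x, i.e. Ryx.

symmetry: forall x forall y (Rxy -> Ryx)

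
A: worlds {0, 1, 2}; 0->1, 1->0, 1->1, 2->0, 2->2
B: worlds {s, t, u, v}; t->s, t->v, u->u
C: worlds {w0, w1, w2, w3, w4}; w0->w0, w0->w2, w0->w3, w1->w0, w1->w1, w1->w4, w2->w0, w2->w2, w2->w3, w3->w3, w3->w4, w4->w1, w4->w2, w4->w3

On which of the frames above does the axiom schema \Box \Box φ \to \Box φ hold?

Frame correspondent (Sahlqvist): \forall x \forall y (Rxy \to \exists z (Rxz \wedge Rzy)) — i.e. density.
A: satisfies the condition.
B: fails — Rts but no z with Rtz and Rzs.
C: satisfies the condition.
Valid on: A, C.

A, C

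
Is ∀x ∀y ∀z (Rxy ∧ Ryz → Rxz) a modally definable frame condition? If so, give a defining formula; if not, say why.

Yes, by □p → □□p

Yes: it is transitivity, defined by the 4 schema □p → □□p.
Suppose □p→□□p is valid. Take Rxy, Ryz and set V(p)={w : Rxw}. Then □p at x, so □□p at x, so □p at y, so p at z, i.e. Rxz.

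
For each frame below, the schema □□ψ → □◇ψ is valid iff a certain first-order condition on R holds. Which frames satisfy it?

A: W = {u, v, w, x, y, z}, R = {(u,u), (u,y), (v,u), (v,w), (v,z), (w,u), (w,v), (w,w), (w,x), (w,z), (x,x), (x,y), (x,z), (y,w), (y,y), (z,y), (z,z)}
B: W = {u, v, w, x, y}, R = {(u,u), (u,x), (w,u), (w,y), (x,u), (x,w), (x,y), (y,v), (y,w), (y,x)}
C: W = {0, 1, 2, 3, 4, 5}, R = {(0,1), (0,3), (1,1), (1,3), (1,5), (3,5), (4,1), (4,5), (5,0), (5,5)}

A, C

Frame correspondent (Sahlqvist): ∀x ∀z (xRz → ∃w (xR²w ∧ zRw)) — i.e. a generalized confluence (Geach) condition.
A: holds.
B: fails — yRv but no t with yR²t and vRt.
C: holds.
Valid on: A, C.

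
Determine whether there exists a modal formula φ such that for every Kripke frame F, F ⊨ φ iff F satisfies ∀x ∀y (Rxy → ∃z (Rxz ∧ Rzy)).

Yes, by □□r → □r

The condition is density. A defining modal formula is □□r → □r.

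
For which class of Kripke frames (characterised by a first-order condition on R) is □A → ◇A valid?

This schema is the D axiom.
Its frame correspondent is seriality — ∀x ∃y Rxy.

Seriality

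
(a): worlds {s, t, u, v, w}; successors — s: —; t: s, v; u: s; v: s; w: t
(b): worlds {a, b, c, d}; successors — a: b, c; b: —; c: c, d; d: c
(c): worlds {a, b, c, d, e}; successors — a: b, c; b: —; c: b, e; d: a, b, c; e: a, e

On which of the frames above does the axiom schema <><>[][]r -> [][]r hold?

This is the axiom for a generalized confluence (Geach) condition; its first-order frame correspondent is forall x forall y forall z ((x R^2 y & x R^2 z) -> exists w (y R^2 w & z = w)).
(a): fails — tR²s, tR²s but no w* with sR²w* and s=w*.
(b): condition met.
(c): fails — aR²b, aR²b but no w with bR²w and b=w.

(b)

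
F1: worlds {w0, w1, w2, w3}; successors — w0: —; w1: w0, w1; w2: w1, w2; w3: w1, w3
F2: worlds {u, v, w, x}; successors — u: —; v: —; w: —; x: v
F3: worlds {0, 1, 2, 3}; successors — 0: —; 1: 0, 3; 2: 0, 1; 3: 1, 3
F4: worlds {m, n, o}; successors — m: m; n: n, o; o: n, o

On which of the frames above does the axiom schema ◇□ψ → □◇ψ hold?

The schema corresponds to convergence: ∀x ∀y ∀z (Rxy ∧ Rxz → ∃w (Ryw ∧ Rzw)).
F1: fails — Rw1w1 and Rw1w0 but w1 and w0 have no common successor.
F2: fails — Rxv and Rxv but v and v have no common successor.
F3: fails — R10 and R10 but 0 and 0 have no common successor.
F4: condition met.

F4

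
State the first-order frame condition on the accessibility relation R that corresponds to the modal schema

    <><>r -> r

forall x forall y (x R^2 y -> exists w (y = w & x = w))

This is a Sahlqvist (Geach-type) schema ◇^2□^0r → □^0◇^0r.
Minimal-valuation argument: fix x; take any y with xR^2y and any z with xR^0z. Set V(r) to the set of worlds R-reachable from y in exactly 0 steps. Then □^0r holds at y, so the antecedent holds at x; validity forces ◇^0r at z, giving a w with zR^0w and yR^0w.
First-order correspondent: forall x forall y (x R^2 y -> exists w (y = w & x = w)).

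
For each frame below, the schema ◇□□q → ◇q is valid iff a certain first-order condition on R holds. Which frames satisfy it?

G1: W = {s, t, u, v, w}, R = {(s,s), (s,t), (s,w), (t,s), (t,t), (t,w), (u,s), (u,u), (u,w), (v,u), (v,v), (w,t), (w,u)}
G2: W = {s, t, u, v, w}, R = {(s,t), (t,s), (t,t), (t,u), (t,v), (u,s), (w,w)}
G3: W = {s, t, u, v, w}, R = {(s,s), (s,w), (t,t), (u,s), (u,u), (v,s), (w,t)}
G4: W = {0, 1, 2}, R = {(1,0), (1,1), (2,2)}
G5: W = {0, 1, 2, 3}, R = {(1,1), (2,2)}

G1, G5

The schema corresponds to a generalized confluence (Geach) condition: ∀x ∀y (xRy → ∃w (yR²w ∧ xRw)).
G1: ✓.
G2: fails — tRv but no w* with vR²w* and tRw*.
G3: fails — sRw but no w* with wR²w* and sRw*.
G4: fails — 1R0 but no w with 0R²w and 1Rw.
G5: ✓.
Valid on: G1, G5.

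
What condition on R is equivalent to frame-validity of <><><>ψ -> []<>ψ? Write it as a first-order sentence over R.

forall x forall y forall z ((x R^3 y & xRz) -> exists w (y = w & zRw))

This is a Sahlqvist (Geach-type) schema ◇^3□^0ψ → □^1◇^1ψ.
Minimal-valuation argument: fix x; take any y with xR^3y and any z with xR^1z. Set V(ψ) to the set of worlds R-reachable from y in exactly 0 steps. Then □^0ψ holds at y, so the antecedent holds at x; validity forces ◇^1ψ at z, giving a w with zR^1w and yR^0w.
First-order correspondent: forall x forall y forall z ((x R^3 y & xRz) -> exists w (y = w & zRw)).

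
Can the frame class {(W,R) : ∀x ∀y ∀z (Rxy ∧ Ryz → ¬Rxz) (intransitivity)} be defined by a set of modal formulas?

No

Modal frame validity is preserved under surjective bounded morphisms.
The 7-cycle (worlds 0,1,2,3,4,5,6 with 0→1→2→3→4→5→6→0) is intransitive. Mapping every world to a single reflexive point • is a surjective bounded morphism; the reflexive point is not intransitive (R••∧R•• but R••).
Hence intransitivity is not modally definable.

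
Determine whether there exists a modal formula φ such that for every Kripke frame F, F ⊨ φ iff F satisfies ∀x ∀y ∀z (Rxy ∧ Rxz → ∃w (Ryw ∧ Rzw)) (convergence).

The condition is convergence. A defining modal formula is ◇□r → □◇r.

Yes — defined by ◇□r → □◇r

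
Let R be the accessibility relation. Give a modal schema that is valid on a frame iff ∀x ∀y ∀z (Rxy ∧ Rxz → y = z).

A defining formula is ◇q → □q (the CD axiom).

◇q → □q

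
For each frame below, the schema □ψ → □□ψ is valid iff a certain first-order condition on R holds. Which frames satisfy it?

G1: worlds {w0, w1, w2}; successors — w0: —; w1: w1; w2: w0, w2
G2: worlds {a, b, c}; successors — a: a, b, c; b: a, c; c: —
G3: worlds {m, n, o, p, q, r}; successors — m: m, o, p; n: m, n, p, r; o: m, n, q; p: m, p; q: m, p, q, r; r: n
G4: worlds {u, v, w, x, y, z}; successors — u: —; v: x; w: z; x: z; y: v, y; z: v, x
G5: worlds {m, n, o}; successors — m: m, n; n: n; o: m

G1

This is the axiom for transitivity; its first-order frame correspondent is ∀x ∀y ∀z (Rxy ∧ Ryz → Rxz).
G1: condition met.
G2: fails — Rba and Rab but not Rbb.
G3: fails — Rom and Rmo but not Roo.
G4: fails — Rzx and Rxz but not Rzz.
G5: fails — Rom and Rmn but not Ron.
Valid on: G1.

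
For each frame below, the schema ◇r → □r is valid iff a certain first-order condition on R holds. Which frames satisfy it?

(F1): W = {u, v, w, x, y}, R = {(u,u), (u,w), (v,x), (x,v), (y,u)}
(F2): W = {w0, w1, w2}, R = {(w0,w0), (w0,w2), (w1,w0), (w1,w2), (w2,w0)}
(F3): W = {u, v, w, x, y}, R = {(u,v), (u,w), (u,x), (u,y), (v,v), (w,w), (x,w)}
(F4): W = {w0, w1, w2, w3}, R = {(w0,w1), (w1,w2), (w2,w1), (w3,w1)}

The schema corresponds to partial functionality: ∀x ∀y ∀z (Rxy ∧ Rxz → y = z).
(F1): fails — u sees both u and w.
(F2): fails — w0 sees both w0 and w2.
(F3): fails — u sees both v and w.
(F4): holds.
Valid on: (F4).

(F4)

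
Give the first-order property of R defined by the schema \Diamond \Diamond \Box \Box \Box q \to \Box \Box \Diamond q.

This is a Sahlqvist (Geach-type) schema ◇^2□^3q → □^2◇^1q.
First-order correspondent: \forall x \forall y \forall z ((x R^2 y \wedge x R^2 z) \to \exists w (y R^3 w \wedge zRw)).

\forall x \forall y \forall z ((x R^2 y \wedge x R^2 z) \to \exists w (y R^3 w \wedge zRw))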